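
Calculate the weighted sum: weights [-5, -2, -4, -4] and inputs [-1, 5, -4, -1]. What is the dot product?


Element-wise products:
-5 * -1 = 5
-2 * 5 = -10
-4 * -4 = 16
-4 * -1 = 4
Sum = 5 + -10 + 16 + 4
= 15

15


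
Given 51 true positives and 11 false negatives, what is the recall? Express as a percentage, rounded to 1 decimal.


Recall = TP / (TP + FN) * 100
= 51 / (51 + 11)
= 51 / 62
= 0.8226
= 82.3%

82.3


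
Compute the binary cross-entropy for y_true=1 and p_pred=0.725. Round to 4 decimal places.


For y=1: Loss = -log(p)
= -log(0.725)
= -(-0.3216)
= 0.3216

0.3216


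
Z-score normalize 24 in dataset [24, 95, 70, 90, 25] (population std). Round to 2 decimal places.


Mean = (24 + 95 + 70 + 90 + 25) / 5 = 60.8
Variance = sum((x_i - mean)^2) / n = 948.56
Std = sqrt(948.56) = 30.7987
Z = (x - mean) / std
= (24 - 60.8) / 30.7987
= -36.8 / 30.7987
= -1.19

-1.19


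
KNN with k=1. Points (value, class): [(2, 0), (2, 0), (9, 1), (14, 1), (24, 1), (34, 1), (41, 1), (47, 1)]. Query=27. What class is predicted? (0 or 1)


Distances from query 27:
Point 24 (class 1): distance = 3
K=1 nearest neighbors: classes = [1]
Votes for class 1: 1 / 1
Majority vote => class 1

1


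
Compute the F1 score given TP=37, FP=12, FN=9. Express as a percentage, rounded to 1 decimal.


Precision = TP / (TP + FP) = 37 / 49 = 0.7551
Recall = TP / (TP + FN) = 37 / 46 = 0.8043
F1 = 2 * P * R / (P + R)
= 2 * 0.7551 * 0.8043 / (0.7551 + 0.8043)
= 1.2147 / 1.5594
= 0.7789
As percentage: 77.9%

77.9


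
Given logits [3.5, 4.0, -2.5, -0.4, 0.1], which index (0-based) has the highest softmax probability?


Softmax is a monotonic transformation, so it preserves the argmax.
We need to find the index of the maximum logit.
Index 0: 3.5
Index 1: 4.0
Index 2: -2.5
Index 3: -0.4
Index 4: 0.1
Maximum logit = 4.0 at index 1

1


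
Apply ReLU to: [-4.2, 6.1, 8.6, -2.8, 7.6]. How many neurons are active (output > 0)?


ReLU(x) = max(0, x) for each element:
ReLU(-4.2) = 0
ReLU(6.1) = 6.1
ReLU(8.6) = 8.6
ReLU(-2.8) = 0
ReLU(7.6) = 7.6
Active neurons (>0): 3

3


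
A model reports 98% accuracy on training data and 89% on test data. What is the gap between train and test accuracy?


Gap = train_accuracy - test_accuracy
= 98 - 89
= 9%
This moderate gap may indicate mild overfitting.

9


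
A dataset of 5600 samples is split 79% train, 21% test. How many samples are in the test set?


Train samples = 5600 * 79% = 4424
Test samples = 5600 - 4424
= 1176

1176


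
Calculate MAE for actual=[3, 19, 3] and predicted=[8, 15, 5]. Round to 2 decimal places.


Absolute errors: [5, 4, 2]
Sum of absolute errors = 11
MAE = 11 / 3 = 3.67

3.67


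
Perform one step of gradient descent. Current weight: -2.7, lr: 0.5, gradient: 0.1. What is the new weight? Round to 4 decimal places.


w_new = w_old - lr * gradient
= -2.7 - 0.5 * 0.1
= -2.7 - (0.05)
= -2.7500

-2.7500


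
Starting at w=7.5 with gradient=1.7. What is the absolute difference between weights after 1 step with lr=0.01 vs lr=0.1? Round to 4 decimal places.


With lr=0.01: w_new = 7.5 - 0.01 * 1.7 = 7.483
With lr=0.1: w_new = 7.5 - 0.1 * 1.7 = 7.33
Absolute difference = |7.483 - 7.33|
= 0.1530

0.1530


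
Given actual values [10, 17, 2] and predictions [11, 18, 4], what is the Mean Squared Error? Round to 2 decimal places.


Differences: [-1, -1, -2]
Squared errors: [1, 1, 4]
Sum of squared errors = 6
MSE = 6 / 3 = 2.00

2.00


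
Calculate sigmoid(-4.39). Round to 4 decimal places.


sigmoid(z) = 1 / (1 + exp(-z))
exp(-(-4.39)) = exp(4.39) = 80.6404
1 + 80.6404 = 81.6404
1 / 81.6404 = 0.0122

0.0122


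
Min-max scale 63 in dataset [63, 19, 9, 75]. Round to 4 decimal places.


Min = 9, Max = 75
Range = 75 - 9 = 66
Scaled = (x - min) / (max - min)
= (63 - 9) / 66
= 54 / 66
= 0.8182

0.8182


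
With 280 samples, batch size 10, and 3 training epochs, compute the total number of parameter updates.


Iterations per epoch = 280 / 10 = 28
Total updates = iterations_per_epoch * epochs
= 28 * 3
= 84

84


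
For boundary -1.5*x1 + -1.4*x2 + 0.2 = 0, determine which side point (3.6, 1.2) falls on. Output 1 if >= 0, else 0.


Compute -1.5 * 3.6 + -1.4 * 1.2 + 0.2
= -5.4 + -1.68 + 0.2
= -6.88
Since -6.88 < 0, the point is on the negative side.

0


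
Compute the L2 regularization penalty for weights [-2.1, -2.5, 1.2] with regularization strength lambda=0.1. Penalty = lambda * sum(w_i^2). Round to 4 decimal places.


Squaring each weight:
(-2.1)^2 = 4.41
(-2.5)^2 = 6.25
1.2^2 = 1.44
Sum of squares = 12.1
Penalty = 0.1 * 12.1 = 1.2100

1.2100


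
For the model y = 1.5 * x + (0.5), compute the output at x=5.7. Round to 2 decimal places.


y = 1.5 * 5.7 + (0.5)
= 8.55 + (0.5)
= 9.05

9.05


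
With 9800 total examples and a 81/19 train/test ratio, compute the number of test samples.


Train samples = 9800 * 81% = 7938
Test samples = 9800 - 7938
= 1862

1862


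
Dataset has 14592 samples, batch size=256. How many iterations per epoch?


Iterations per epoch = dataset_size / batch_size
= 14592 / 256
= 57

57


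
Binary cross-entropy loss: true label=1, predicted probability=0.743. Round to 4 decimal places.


For y=1: Loss = -log(p)
= -log(0.743)
= -(-0.2971)
= 0.2971

0.2971


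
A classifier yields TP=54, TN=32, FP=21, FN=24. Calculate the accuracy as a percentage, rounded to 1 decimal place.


Accuracy = (TP + TN) / (TP + TN + FP + FN) * 100
= (54 + 32) / (54 + 32 + 21 + 24)
= 86 / 131
= 0.6565
= 65.6%

65.6


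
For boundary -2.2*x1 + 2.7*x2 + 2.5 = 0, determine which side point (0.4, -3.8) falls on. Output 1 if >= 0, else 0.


Compute -2.2 * 0.4 + 2.7 * -3.8 + 2.5
= -0.88 + -10.26 + 2.5
= -8.64
Since -8.64 < 0, the point is on the negative side.

0


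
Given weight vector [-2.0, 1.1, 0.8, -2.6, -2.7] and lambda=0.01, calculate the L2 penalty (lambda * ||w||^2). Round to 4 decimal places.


Squaring each weight:
(-2.0)^2 = 4.0
1.1^2 = 1.21
0.8^2 = 0.64
(-2.6)^2 = 6.76
(-2.7)^2 = 7.29
Sum of squares = 19.9
Penalty = 0.01 * 19.9 = 0.1990

0.1990


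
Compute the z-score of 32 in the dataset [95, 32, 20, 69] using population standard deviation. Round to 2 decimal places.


Mean = (95 + 32 + 20 + 69) / 4 = 54.0
Variance = sum((x_i - mean)^2) / n = 886.5
Std = sqrt(886.5) = 29.7741
Z = (x - mean) / std
= (32 - 54.0) / 29.7741
= -22.0 / 29.7741
= -0.74

-0.74


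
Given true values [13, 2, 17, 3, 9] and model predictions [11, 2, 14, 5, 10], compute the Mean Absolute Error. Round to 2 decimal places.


Absolute errors: [2, 0, 3, 2, 1]
Sum of absolute errors = 8
MAE = 8 / 5 = 1.60

1.60


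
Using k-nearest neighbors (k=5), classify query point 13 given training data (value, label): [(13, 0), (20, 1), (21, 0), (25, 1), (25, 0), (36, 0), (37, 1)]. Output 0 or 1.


Distances from query 13:
Point 13 (class 0): distance = 0
Point 20 (class 1): distance = 7
Point 21 (class 0): distance = 8
Point 25 (class 0): distance = 12
Point 25 (class 1): distance = 12
K=5 nearest neighbors: classes = [0, 1, 0, 0, 1]
Votes for class 1: 2 / 5
Majority vote => class 0

0


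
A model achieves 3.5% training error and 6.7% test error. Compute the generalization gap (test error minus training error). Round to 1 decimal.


Generalization gap = test_error - train_error
= 6.7 - 3.5
= 3.2%
A moderate gap.

3.2


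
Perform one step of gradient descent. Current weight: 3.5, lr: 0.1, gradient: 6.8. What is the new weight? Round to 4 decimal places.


w_new = w_old - lr * gradient
= 3.5 - 0.1 * 6.8
= 3.5 - (0.68)
= 2.8200

2.8200


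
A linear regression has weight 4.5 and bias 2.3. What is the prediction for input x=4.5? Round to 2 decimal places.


y = 4.5 * 4.5 + (2.3)
= 20.25 + (2.3)
= 22.55

22.55


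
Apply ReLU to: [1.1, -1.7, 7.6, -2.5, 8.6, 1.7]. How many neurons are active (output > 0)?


ReLU(x) = max(0, x) for each element:
ReLU(1.1) = 1.1
ReLU(-1.7) = 0
ReLU(7.6) = 7.6
ReLU(-2.5) = 0
ReLU(8.6) = 8.6
ReLU(1.7) = 1.7
Active neurons (>0): 4

4


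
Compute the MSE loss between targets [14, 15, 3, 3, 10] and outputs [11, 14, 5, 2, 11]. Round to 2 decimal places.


Differences: [3, 1, -2, 1, -1]
Squared errors: [9, 1, 4, 1, 1]
Sum of squared errors = 16
MSE = 16 / 5 = 3.20

3.20


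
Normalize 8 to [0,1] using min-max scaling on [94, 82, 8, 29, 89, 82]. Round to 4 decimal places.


Min = 8, Max = 94
Range = 94 - 8 = 86
Scaled = (x - min) / (max - min)
= (8 - 8) / 86
= 0 / 86
= 0.0000

0.0000


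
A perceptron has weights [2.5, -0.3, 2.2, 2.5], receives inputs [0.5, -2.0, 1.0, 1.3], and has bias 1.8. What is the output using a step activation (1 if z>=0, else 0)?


z = w . x + b
= 2.5*0.5 + -0.3*-2.0 + 2.2*1.0 + 2.5*1.3 + 1.8
= 1.25 + 0.6 + 2.2 + 3.25 + 1.8
= 7.3 + 1.8
= 9.1
Since z = 9.1 >= 0, output = 1

1


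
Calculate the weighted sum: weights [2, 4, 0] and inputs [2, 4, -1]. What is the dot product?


Element-wise products:
2 * 2 = 4
4 * 4 = 16
0 * -1 = 0
Sum = 4 + 16 + 0
= 20

20


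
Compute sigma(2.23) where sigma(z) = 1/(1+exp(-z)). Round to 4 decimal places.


sigmoid(z) = 1 / (1 + exp(-z))
exp(-(2.23)) = exp(-2.23) = 0.1075
1 + 0.1075 = 1.1075
1 / 1.1075 = 0.9029

0.9029


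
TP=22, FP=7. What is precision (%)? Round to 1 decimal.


Precision = TP / (TP + FP) * 100
= 22 / (22 + 7)
= 22 / 29
= 0.7586
= 75.9%

75.9


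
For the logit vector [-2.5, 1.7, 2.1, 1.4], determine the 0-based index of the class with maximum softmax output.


Softmax is a monotonic transformation, so it preserves the argmax.
We need to find the index of the maximum logit.
Index 0: -2.5
Index 1: 1.7
Index 2: 2.1
Index 3: 1.4
Maximum logit = 2.1 at index 2

2


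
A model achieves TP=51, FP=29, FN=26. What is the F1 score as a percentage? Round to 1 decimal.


Precision = TP / (TP + FP) = 51 / 80 = 0.6375
Recall = TP / (TP + FN) = 51 / 77 = 0.6623
F1 = 2 * P * R / (P + R)
= 2 * 0.6375 * 0.6623 / (0.6375 + 0.6623)
= 0.8445 / 1.2998
= 0.6497
As percentage: 65.0%

65.0


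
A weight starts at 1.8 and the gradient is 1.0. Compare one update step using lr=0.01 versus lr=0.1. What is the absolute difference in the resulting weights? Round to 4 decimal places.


With lr=0.01: w_new = 1.8 - 0.01 * 1.0 = 1.79
With lr=0.1: w_new = 1.8 - 0.1 * 1.0 = 1.7
Absolute difference = |1.79 - 1.7|
= 0.0900

0.0900


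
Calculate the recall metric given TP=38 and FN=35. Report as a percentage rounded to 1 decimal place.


Recall = TP / (TP + FN) * 100
= 38 / (38 + 35)
= 38 / 73
= 0.5205
= 52.1%

52.1


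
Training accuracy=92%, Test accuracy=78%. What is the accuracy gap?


Gap = train_accuracy - test_accuracy
= 92 - 78
= 14%
This gap suggests the model is overfitting.

14


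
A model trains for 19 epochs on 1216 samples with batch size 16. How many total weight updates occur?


Iterations per epoch = 1216 / 16 = 76
Total updates = iterations_per_epoch * epochs
= 76 * 19
= 1444

1444


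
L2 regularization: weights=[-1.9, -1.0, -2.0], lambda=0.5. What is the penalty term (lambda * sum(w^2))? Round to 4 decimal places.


Squaring each weight:
(-1.9)^2 = 3.61
(-1.0)^2 = 1.0
(-2.0)^2 = 4.0
Sum of squares = 8.61
Penalty = 0.5 * 8.61 = 4.3050

4.3050


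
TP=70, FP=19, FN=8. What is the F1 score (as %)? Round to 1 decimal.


Precision = TP / (TP + FP) = 70 / 89 = 0.7865
Recall = TP / (TP + FN) = 70 / 78 = 0.8974
F1 = 2 * P * R / (P + R)
= 2 * 0.7865 * 0.8974 / (0.7865 + 0.8974)
= 1.4117 / 1.684
= 0.8383
As percentage: 83.8%

83.8


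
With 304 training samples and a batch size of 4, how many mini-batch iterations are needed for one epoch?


Iterations per epoch = dataset_size / batch_size
= 304 / 4
= 76

76


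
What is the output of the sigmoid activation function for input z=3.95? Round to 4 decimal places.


sigmoid(z) = 1 / (1 + exp(-z))
exp(-(3.95)) = exp(-3.95) = 0.0193
1 + 0.0193 = 1.0193
1 / 1.0193 = 0.9811

0.9811


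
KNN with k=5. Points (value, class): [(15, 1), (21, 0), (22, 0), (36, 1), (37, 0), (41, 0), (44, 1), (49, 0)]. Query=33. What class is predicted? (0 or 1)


Distances from query 33:
Point 36 (class 1): distance = 3
Point 37 (class 0): distance = 4
Point 41 (class 0): distance = 8
Point 22 (class 0): distance = 11
Point 44 (class 1): distance = 11
K=5 nearest neighbors: classes = [1, 0, 0, 0, 1]
Votes for class 1: 2 / 5
Majority vote => class 0

0


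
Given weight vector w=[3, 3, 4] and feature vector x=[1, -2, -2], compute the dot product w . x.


Element-wise products:
3 * 1 = 3
3 * -2 = -6
4 * -2 = -8
Sum = 3 + -6 + -8
= -11

-11


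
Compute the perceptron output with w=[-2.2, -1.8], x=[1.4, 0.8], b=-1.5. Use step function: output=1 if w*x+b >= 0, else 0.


z = w . x + b
= -2.2*1.4 + -1.8*0.8 + -1.5
= -3.08 + -1.44 + -1.5
= -4.52 + -1.5
= -6.02
Since z = -6.02 < 0, output = 0

0


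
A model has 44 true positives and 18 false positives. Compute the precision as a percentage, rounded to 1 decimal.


Precision = TP / (TP + FP) * 100
= 44 / (44 + 18)
= 44 / 62
= 0.7097
= 71.0%

71.0


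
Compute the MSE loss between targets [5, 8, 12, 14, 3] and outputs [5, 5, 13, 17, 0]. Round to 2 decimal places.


Differences: [0, 3, -1, -3, 3]
Squared errors: [0, 9, 1, 9, 9]
Sum of squared errors = 28
MSE = 28 / 5 = 5.60

5.60


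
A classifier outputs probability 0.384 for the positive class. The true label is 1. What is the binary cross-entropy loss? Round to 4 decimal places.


For y=1: Loss = -log(p)
= -log(0.384)
= -(-0.9571)
= 0.9571

0.9571


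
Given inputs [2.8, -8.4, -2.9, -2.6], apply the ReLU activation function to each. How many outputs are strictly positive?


ReLU(x) = max(0, x) for each element:
ReLU(2.8) = 2.8
ReLU(-8.4) = 0
ReLU(-2.9) = 0
ReLU(-2.6) = 0
Active neurons (>0): 1

1


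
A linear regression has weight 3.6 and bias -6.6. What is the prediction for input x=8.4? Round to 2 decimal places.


y = 3.6 * 8.4 + (-6.6)
= 30.24 + (-6.6)
= 23.64

23.64


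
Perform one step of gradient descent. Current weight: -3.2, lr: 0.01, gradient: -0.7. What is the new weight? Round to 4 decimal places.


w_new = w_old - lr * gradient
= -3.2 - 0.01 * -0.7
= -3.2 - (-0.007)
= -3.1930

-3.1930


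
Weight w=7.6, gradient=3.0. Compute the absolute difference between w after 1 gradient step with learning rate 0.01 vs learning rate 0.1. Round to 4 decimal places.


With lr=0.01: w_new = 7.6 - 0.01 * 3.0 = 7.57
With lr=0.1: w_new = 7.6 - 0.1 * 3.0 = 7.3
Absolute difference = |7.57 - 7.3|
= 0.2700

0.2700


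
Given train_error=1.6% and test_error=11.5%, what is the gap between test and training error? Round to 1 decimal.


Generalization gap = test_error - train_error
= 11.5 - 1.6
= 9.9%
A moderate gap.

9.9


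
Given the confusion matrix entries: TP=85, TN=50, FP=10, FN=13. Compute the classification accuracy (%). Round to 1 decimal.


Accuracy = (TP + TN) / (TP + TN + FP + FN) * 100
= (85 + 50) / (85 + 50 + 10 + 13)
= 135 / 158
= 0.8544
= 85.4%

85.4


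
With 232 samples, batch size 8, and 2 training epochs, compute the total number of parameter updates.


Iterations per epoch = 232 / 8 = 29
Total updates = iterations_per_epoch * epochs
= 29 * 2
= 58

58


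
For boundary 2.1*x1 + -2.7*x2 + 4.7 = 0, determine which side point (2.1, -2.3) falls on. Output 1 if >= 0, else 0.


Compute 2.1 * 2.1 + -2.7 * -2.3 + 4.7
= 4.41 + 6.21 + 4.7
= 15.32
Since 15.32 >= 0, the point is on the positive side.

1


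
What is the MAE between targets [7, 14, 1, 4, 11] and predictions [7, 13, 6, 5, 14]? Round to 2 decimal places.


Absolute errors: [0, 1, 5, 1, 3]
Sum of absolute errors = 10
MAE = 10 / 5 = 2.00

2.00


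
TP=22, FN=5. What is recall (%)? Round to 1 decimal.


Recall = TP / (TP + FN) * 100
= 22 / (22 + 5)
= 22 / 27
= 0.8148
= 81.5%

81.5


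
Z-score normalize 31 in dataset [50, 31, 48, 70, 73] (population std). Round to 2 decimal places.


Mean = (50 + 31 + 48 + 70 + 73) / 5 = 54.4
Variance = sum((x_i - mean)^2) / n = 239.44
Std = sqrt(239.44) = 15.4738
Z = (x - mean) / std
= (31 - 54.4) / 15.4738
= -23.4 / 15.4738
= -1.51

-1.51


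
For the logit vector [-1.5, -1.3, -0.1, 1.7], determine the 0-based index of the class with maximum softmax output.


Softmax is a monotonic transformation, so it preserves the argmax.
We need to find the index of the maximum logit.
Index 0: -1.5
Index 1: -1.3
Index 2: -0.1
Index 3: 1.7
Maximum logit = 1.7 at index 3

3


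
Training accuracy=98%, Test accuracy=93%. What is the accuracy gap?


Gap = train_accuracy - test_accuracy
= 98 - 93
= 5%
This moderate gap may indicate mild overfitting.

5


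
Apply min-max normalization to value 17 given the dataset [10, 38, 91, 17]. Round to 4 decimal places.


Min = 10, Max = 91
Range = 91 - 10 = 81
Scaled = (x - min) / (max - min)
= (17 - 10) / 81
= 7 / 81
= 0.0864

0.0864


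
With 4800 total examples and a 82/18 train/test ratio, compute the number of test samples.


Train samples = 4800 * 82% = 3936
Test samples = 4800 - 3936
= 864

864


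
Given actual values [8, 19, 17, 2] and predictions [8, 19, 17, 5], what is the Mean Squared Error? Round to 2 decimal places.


Differences: [0, 0, 0, -3]
Squared errors: [0, 0, 0, 9]
Sum of squared errors = 9
MSE = 9 / 4 = 2.25

2.25


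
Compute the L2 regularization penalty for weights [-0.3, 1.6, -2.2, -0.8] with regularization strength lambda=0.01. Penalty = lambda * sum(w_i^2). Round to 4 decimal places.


Squaring each weight:
(-0.3)^2 = 0.09
1.6^2 = 2.56
(-2.2)^2 = 4.84
(-0.8)^2 = 0.64
Sum of squares = 8.13
Penalty = 0.01 * 8.13 = 0.0813

0.0813


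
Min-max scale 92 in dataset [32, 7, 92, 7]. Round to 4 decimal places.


Min = 7, Max = 92
Range = 92 - 7 = 85
Scaled = (x - min) / (max - min)
= (92 - 7) / 85
= 85 / 85
= 1.0000

1.0000


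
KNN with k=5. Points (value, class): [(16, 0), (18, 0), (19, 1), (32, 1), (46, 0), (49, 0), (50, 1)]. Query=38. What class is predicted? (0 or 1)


Distances from query 38:
Point 32 (class 1): distance = 6
Point 46 (class 0): distance = 8
Point 49 (class 0): distance = 11
Point 50 (class 1): distance = 12
Point 19 (class 1): distance = 19
K=5 nearest neighbors: classes = [1, 0, 0, 1, 1]
Votes for class 1: 3 / 5
Majority vote => class 1

1


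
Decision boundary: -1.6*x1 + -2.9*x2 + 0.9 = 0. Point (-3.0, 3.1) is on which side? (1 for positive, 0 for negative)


Compute -1.6 * -3.0 + -2.9 * 3.1 + 0.9
= 4.8 + -8.99 + 0.9
= -3.29
Since -3.29 < 0, the point is on the negative side.

0


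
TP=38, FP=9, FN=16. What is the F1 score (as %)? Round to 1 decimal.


Precision = TP / (TP + FP) = 38 / 47 = 0.8085
Recall = TP / (TP + FN) = 38 / 54 = 0.7037
F1 = 2 * P * R / (P + R)
= 2 * 0.8085 * 0.7037 / (0.8085 + 0.7037)
= 1.1379 / 1.5122
= 0.7525
As percentage: 75.2%

75.2


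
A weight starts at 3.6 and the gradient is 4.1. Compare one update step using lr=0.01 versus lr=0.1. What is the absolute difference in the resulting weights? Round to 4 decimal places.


With lr=0.01: w_new = 3.6 - 0.01 * 4.1 = 3.559
With lr=0.1: w_new = 3.6 - 0.1 * 4.1 = 3.19
Absolute difference = |3.559 - 3.19|
= 0.3690

0.3690


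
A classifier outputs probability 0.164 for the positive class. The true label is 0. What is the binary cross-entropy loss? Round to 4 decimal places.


For y=0: Loss = -log(1-p)
= -log(1 - 0.164)
= -log(0.836)
= -(-0.1791)
= 0.1791

0.1791


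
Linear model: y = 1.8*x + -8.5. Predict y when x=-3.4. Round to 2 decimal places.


y = 1.8 * -3.4 + (-8.5)
= -6.12 + (-8.5)
= -14.62

-14.62


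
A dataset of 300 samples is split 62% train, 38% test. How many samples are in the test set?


Train samples = 300 * 62% = 186
Test samples = 300 - 186
= 114

114


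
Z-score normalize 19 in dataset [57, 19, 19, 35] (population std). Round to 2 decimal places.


Mean = (57 + 19 + 19 + 35) / 4 = 32.5
Variance = sum((x_i - mean)^2) / n = 242.75
Std = sqrt(242.75) = 15.5804
Z = (x - mean) / std
= (19 - 32.5) / 15.5804
= -13.5 / 15.5804
= -0.87

-0.87


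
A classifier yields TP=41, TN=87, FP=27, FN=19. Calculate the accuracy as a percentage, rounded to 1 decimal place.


Accuracy = (TP + TN) / (TP + TN + FP + FN) * 100
= (41 + 87) / (41 + 87 + 27 + 19)
= 128 / 174
= 0.7356
= 73.6%

73.6


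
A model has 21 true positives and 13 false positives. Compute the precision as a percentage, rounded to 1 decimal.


Precision = TP / (TP + FP) * 100
= 21 / (21 + 13)
= 21 / 34
= 0.6176
= 61.8%

61.8


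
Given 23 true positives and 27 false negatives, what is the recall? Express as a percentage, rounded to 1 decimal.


Recall = TP / (TP + FN) * 100
= 23 / (23 + 27)
= 23 / 50
= 0.46
= 46.0%

46.0


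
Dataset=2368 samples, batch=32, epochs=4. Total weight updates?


Iterations per epoch = 2368 / 32 = 74
Total updates = iterations_per_epoch * epochs
= 74 * 4
= 296

296


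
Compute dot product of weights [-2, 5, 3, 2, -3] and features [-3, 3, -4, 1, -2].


Element-wise products:
-2 * -3 = 6
5 * 3 = 15
3 * -4 = -12
2 * 1 = 2
-3 * -2 = 6
Sum = 6 + 15 + -12 + 2 + 6
= 17

17


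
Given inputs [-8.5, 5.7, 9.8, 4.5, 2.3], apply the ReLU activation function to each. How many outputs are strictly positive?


ReLU(x) = max(0, x) for each element:
ReLU(-8.5) = 0
ReLU(5.7) = 5.7
ReLU(9.8) = 9.8
ReLU(4.5) = 4.5
ReLU(2.3) = 2.3
Active neurons (>0): 4

4


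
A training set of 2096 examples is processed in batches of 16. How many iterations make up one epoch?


Iterations per epoch = dataset_size / batch_size
= 2096 / 16
= 131

131


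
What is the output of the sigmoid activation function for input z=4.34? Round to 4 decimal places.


sigmoid(z) = 1 / (1 + exp(-z))
exp(-(4.34)) = exp(-4.34) = 0.013
1 + 0.013 = 1.013
1 / 1.013 = 0.9871

0.9871


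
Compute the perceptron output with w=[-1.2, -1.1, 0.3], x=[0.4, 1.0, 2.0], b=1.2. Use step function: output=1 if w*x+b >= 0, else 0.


z = w . x + b
= -1.2*0.4 + -1.1*1.0 + 0.3*2.0 + 1.2
= -0.48 + -1.1 + 0.6 + 1.2
= -0.98 + 1.2
= 0.22
Since z = 0.22 >= 0, output = 1

1


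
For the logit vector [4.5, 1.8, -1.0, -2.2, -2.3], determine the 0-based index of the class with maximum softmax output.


Softmax is a monotonic transformation, so it preserves the argmax.
We need to find the index of the maximum logit.
Index 0: 4.5
Index 1: 1.8
Index 2: -1.0
Index 3: -2.2
Index 4: -2.3
Maximum logit = 4.5 at index 0

0


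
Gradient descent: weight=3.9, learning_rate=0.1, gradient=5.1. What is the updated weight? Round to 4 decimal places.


w_new = w_old - lr * gradient
= 3.9 - 0.1 * 5.1
= 3.9 - (0.51)
= 3.3900

3.3900


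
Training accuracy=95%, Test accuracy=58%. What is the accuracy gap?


Gap = train_accuracy - test_accuracy
= 95 - 58
= 37%
This large gap strongly indicates overfitting.

37


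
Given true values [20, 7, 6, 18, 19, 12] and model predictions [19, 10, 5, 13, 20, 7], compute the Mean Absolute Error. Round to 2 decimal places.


Absolute errors: [1, 3, 1, 5, 1, 5]
Sum of absolute errors = 16
MAE = 16 / 6 = 2.67

2.67


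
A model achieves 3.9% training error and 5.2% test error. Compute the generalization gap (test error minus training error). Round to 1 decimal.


Generalization gap = test_error - train_error
= 5.2 - 3.9
= 1.3%
A small gap suggests good generalization.

1.3


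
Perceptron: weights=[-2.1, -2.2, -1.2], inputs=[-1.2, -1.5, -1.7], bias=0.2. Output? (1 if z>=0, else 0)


z = w . x + b
= -2.1*-1.2 + -2.2*-1.5 + -1.2*-1.7 + 0.2
= 2.52 + 3.3 + 2.04 + 0.2
= 7.86 + 0.2
= 8.06
Since z = 8.06 >= 0, output = 1

1


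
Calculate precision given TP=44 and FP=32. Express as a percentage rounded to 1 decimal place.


Precision = TP / (TP + FP) * 100
= 44 / (44 + 32)
= 44 / 76
= 0.5789
= 57.9%

57.9


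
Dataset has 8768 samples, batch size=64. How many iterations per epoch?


Iterations per epoch = dataset_size / batch_size
= 8768 / 64
= 137

137


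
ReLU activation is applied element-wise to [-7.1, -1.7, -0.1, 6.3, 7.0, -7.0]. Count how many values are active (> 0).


ReLU(x) = max(0, x) for each element:
ReLU(-7.1) = 0
ReLU(-1.7) = 0
ReLU(-0.1) = 0
ReLU(6.3) = 6.3
ReLU(7.0) = 7.0
ReLU(-7.0) = 0
Active neurons (>0): 2

2


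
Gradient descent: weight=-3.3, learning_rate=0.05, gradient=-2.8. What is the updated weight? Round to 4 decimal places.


w_new = w_old - lr * gradient
= -3.3 - 0.05 * -2.8
= -3.3 - (-0.14)
= -3.1600

-3.1600


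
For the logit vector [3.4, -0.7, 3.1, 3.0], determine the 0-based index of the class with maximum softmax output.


Softmax is a monotonic transformation, so it preserves the argmax.
We need to find the index of the maximum logit.
Index 0: 3.4
Index 1: -0.7
Index 2: 3.1
Index 3: 3.0
Maximum logit = 3.4 at index 0

0


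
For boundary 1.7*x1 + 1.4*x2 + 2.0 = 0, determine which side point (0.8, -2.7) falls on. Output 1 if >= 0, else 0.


Compute 1.7 * 0.8 + 1.4 * -2.7 + 2.0
= 1.36 + -3.78 + 2.0
= -0.42
Since -0.42 < 0, the point is on the negative side.

0


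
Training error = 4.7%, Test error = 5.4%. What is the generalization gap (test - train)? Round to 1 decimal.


Generalization gap = test_error - train_error
= 5.4 - 4.7
= 0.7%
A small gap suggests good generalization.

0.7


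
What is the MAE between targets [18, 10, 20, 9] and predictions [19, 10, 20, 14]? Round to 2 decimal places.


Absolute errors: [1, 0, 0, 5]
Sum of absolute errors = 6
MAE = 6 / 4 = 1.50

1.50


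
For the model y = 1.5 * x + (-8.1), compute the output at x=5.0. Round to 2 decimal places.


y = 1.5 * 5.0 + (-8.1)
= 7.5 + (-8.1)
= -0.60

-0.60


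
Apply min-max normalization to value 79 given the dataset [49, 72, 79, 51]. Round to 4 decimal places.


Min = 49, Max = 79
Range = 79 - 49 = 30
Scaled = (x - min) / (max - min)
= (79 - 49) / 30
= 30 / 30
= 1.0000

1.0000


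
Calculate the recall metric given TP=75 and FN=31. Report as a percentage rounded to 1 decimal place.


Recall = TP / (TP + FN) * 100
= 75 / (75 + 31)
= 75 / 106
= 0.7075
= 70.8%

70.8


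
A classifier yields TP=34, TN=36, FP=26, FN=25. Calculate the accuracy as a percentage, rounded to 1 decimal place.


Accuracy = (TP + TN) / (TP + TN + FP + FN) * 100
= (34 + 36) / (34 + 36 + 26 + 25)
= 70 / 121
= 0.5785
= 57.9%

57.9


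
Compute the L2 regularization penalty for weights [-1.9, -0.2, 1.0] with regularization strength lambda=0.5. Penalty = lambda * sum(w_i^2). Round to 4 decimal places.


Squaring each weight:
(-1.9)^2 = 3.61
(-0.2)^2 = 0.04
1.0^2 = 1.0
Sum of squares = 4.65
Penalty = 0.5 * 4.65 = 2.3250

2.3250


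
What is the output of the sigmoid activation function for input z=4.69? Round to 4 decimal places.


sigmoid(z) = 1 / (1 + exp(-z))
exp(-(4.69)) = exp(-4.69) = 0.0092
1 + 0.0092 = 1.0092
1 / 1.0092 = 0.9909

0.9909


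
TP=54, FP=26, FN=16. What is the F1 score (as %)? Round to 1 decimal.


Precision = TP / (TP + FP) = 54 / 80 = 0.675
Recall = TP / (TP + FN) = 54 / 70 = 0.7714
F1 = 2 * P * R / (P + R)
= 2 * 0.675 * 0.7714 / (0.675 + 0.7714)
= 1.0414 / 1.4464
= 0.72
As percentage: 72.0%

72.0


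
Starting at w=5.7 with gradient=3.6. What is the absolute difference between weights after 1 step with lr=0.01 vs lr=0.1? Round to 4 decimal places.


With lr=0.01: w_new = 5.7 - 0.01 * 3.6 = 5.664
With lr=0.1: w_new = 5.7 - 0.1 * 3.6 = 5.34
Absolute difference = |5.664 - 5.34|
= 0.3240

0.3240


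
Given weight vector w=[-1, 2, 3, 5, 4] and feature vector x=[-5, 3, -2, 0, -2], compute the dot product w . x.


Element-wise products:
-1 * -5 = 5
2 * 3 = 6
3 * -2 = -6
5 * 0 = 0
4 * -2 = -8
Sum = 5 + 6 + -6 + 0 + -8
= -3

-3


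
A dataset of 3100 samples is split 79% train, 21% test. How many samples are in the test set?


Train samples = 3100 * 79% = 2449
Test samples = 3100 - 2449
= 651

651


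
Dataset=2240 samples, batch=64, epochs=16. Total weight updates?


Iterations per epoch = 2240 / 64 = 35
Total updates = iterations_per_epoch * epochs
= 35 * 16
= 560

560


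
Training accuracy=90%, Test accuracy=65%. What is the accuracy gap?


Gap = train_accuracy - test_accuracy
= 90 - 65
= 25%
This large gap strongly indicates overfitting.

25


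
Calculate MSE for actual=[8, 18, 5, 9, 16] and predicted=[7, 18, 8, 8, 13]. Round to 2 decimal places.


Differences: [1, 0, -3, 1, 3]
Squared errors: [1, 0, 9, 1, 9]
Sum of squared errors = 20
MSE = 20 / 5 = 4.00

4.00


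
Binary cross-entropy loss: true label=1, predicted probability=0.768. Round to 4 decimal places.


For y=1: Loss = -log(p)
= -log(0.768)
= -(-0.264)
= 0.2640

0.2640


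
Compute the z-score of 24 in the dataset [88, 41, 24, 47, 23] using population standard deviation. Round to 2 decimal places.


Mean = (88 + 41 + 24 + 47 + 23) / 5 = 44.6
Variance = sum((x_i - mean)^2) / n = 558.64
Std = sqrt(558.64) = 23.6356
Z = (x - mean) / std
= (24 - 44.6) / 23.6356
= -20.6 / 23.6356
= -0.87

-0.87


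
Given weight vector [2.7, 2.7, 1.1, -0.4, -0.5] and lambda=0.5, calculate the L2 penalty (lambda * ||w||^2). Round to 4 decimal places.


Squaring each weight:
2.7^2 = 7.29
2.7^2 = 7.29
1.1^2 = 1.21
(-0.4)^2 = 0.16
(-0.5)^2 = 0.25
Sum of squares = 16.2
Penalty = 0.5 * 16.2 = 8.1000

8.1000


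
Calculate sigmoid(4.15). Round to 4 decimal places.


sigmoid(z) = 1 / (1 + exp(-z))
exp(-(4.15)) = exp(-4.15) = 0.0158
1 + 0.0158 = 1.0158
1 / 1.0158 = 0.9845

0.9845


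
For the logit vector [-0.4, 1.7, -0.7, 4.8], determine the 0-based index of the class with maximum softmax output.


Softmax is a monotonic transformation, so it preserves the argmax.
We need to find the index of the maximum logit.
Index 0: -0.4
Index 1: 1.7
Index 2: -0.7
Index 3: 4.8
Maximum logit = 4.8 at index 3

3


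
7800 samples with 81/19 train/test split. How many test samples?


Train samples = 7800 * 81% = 6318
Test samples = 7800 - 6318
= 1482

1482


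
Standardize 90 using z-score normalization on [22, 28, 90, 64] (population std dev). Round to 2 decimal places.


Mean = (22 + 28 + 90 + 64) / 4 = 51.0
Variance = sum((x_i - mean)^2) / n = 765.0
Std = sqrt(765.0) = 27.6586
Z = (x - mean) / std
= (90 - 51.0) / 27.6586
= 39.0 / 27.6586
= 1.41

1.41


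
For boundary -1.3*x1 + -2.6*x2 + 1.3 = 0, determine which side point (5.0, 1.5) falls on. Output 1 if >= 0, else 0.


Compute -1.3 * 5.0 + -2.6 * 1.5 + 1.3
= -6.5 + -3.9 + 1.3
= -9.1
Since -9.1 < 0, the point is on the negative side.

0


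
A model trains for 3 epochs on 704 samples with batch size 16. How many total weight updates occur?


Iterations per epoch = 704 / 16 = 44
Total updates = iterations_per_epoch * epochs
= 44 * 3
= 132

132


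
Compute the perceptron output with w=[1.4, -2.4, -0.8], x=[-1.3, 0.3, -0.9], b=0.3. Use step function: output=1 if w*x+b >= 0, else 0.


z = w . x + b
= 1.4*-1.3 + -2.4*0.3 + -0.8*-0.9 + 0.3
= -1.82 + -0.72 + 0.72 + 0.3
= -1.82 + 0.3
= -1.52
Since z = -1.52 < 0, output = 0

0


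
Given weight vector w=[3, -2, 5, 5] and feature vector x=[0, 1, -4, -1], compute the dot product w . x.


Element-wise products:
3 * 0 = 0
-2 * 1 = -2
5 * -4 = -20
5 * -1 = -5
Sum = 0 + -2 + -20 + -5
= -27

-27


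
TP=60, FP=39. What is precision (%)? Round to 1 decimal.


Precision = TP / (TP + FP) * 100
= 60 / (60 + 39)
= 60 / 99
= 0.6061
= 60.6%

60.6


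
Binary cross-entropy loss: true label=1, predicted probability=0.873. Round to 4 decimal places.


For y=1: Loss = -log(p)
= -log(0.873)
= -(-0.1358)
= 0.1358

0.1358


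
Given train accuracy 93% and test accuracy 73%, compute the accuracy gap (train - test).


Gap = train_accuracy - test_accuracy
= 93 - 73
= 20%
This gap suggests the model is overfitting.

20


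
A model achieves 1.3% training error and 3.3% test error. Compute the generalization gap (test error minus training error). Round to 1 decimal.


Generalization gap = test_error - train_error
= 3.3 - 1.3
= 2.0%
A moderate gap.

2.0


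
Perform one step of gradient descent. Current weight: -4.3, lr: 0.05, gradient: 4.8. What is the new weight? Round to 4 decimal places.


w_new = w_old - lr * gradient
= -4.3 - 0.05 * 4.8
= -4.3 - (0.24)
= -4.5400

-4.5400


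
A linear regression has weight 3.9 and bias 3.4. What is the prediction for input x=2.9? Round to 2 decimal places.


y = 3.9 * 2.9 + (3.4)
= 11.31 + (3.4)
= 14.71

14.71


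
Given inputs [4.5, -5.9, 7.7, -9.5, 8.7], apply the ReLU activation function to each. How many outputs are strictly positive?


ReLU(x) = max(0, x) for each element:
ReLU(4.5) = 4.5
ReLU(-5.9) = 0
ReLU(7.7) = 7.7
ReLU(-9.5) = 0
ReLU(8.7) = 8.7
Active neurons (>0): 3

3


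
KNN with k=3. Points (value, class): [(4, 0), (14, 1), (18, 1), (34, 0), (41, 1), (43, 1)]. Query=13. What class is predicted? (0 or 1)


Distances from query 13:
Point 14 (class 1): distance = 1
Point 18 (class 1): distance = 5
Point 4 (class 0): distance = 9
K=3 nearest neighbors: classes = [1, 1, 0]
Votes for class 1: 2 / 3
Majority vote => class 1

1


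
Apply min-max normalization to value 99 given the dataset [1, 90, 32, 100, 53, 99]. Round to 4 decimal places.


Min = 1, Max = 100
Range = 100 - 1 = 99
Scaled = (x - min) / (max - min)
= (99 - 1) / 99
= 98 / 99
= 0.9899

0.9899


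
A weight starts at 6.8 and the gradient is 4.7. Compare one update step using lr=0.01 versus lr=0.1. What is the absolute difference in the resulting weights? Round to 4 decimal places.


With lr=0.01: w_new = 6.8 - 0.01 * 4.7 = 6.753
With lr=0.1: w_new = 6.8 - 0.1 * 4.7 = 6.33
Absolute difference = |6.753 - 6.33|
= 0.4230

0.4230


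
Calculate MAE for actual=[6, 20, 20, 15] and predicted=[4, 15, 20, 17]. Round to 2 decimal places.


Absolute errors: [2, 5, 0, 2]
Sum of absolute errors = 9
MAE = 9 / 4 = 2.25

2.25


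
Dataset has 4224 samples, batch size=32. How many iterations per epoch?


Iterations per epoch = dataset_size / batch_size
= 4224 / 32
= 132

132


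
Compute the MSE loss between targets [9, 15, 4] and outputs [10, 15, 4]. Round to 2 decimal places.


Differences: [-1, 0, 0]
Squared errors: [1, 0, 0]
Sum of squared errors = 1
MSE = 1 / 3 = 0.33

0.33


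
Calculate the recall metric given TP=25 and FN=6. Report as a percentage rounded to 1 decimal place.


Recall = TP / (TP + FN) * 100
= 25 / (25 + 6)
= 25 / 31
= 0.8065
= 80.6%

80.6


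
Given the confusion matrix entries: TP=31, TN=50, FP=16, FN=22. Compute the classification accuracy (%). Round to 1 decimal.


Accuracy = (TP + TN) / (TP + TN + FP + FN) * 100
= (31 + 50) / (31 + 50 + 16 + 22)
= 81 / 119
= 0.6807
= 68.1%

68.1


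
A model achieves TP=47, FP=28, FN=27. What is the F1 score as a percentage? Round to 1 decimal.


Precision = TP / (TP + FP) = 47 / 75 = 0.6267
Recall = TP / (TP + FN) = 47 / 74 = 0.6351
F1 = 2 * P * R / (P + R)
= 2 * 0.6267 * 0.6351 / (0.6267 + 0.6351)
= 0.796 / 1.2618
= 0.6309
As percentage: 63.1%

63.1


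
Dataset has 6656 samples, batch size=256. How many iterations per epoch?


Iterations per epoch = dataset_size / batch_size
= 6656 / 256
= 26

26


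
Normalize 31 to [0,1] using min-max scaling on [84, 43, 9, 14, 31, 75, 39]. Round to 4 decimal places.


Min = 9, Max = 84
Range = 84 - 9 = 75
Scaled = (x - min) / (max - min)
= (31 - 9) / 75
= 22 / 75
= 0.2933

0.2933


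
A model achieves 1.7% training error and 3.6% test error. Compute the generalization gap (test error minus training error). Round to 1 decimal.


Generalization gap = test_error - train_error
= 3.6 - 1.7
= 1.9%
A small gap suggests good generalization.

1.9


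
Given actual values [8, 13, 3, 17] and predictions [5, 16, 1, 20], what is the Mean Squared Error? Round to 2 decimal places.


Differences: [3, -3, 2, -3]
Squared errors: [9, 9, 4, 9]
Sum of squared errors = 31
MSE = 31 / 4 = 7.75

7.75


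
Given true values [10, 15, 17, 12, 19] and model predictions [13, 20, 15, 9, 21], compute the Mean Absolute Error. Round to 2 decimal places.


Absolute errors: [3, 5, 2, 3, 2]
Sum of absolute errors = 15
MAE = 15 / 5 = 3.00

3.00


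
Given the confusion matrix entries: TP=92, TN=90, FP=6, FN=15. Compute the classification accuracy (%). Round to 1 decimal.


Accuracy = (TP + TN) / (TP + TN + FP + FN) * 100
= (92 + 90) / (92 + 90 + 6 + 15)
= 182 / 203
= 0.8966
= 89.7%

89.7


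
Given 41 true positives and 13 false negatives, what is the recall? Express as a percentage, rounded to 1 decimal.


Recall = TP / (TP + FN) * 100
= 41 / (41 + 13)
= 41 / 54
= 0.7593
= 75.9%

75.9


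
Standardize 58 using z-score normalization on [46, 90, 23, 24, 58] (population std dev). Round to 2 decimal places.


Mean = (46 + 90 + 23 + 24 + 58) / 5 = 48.2
Variance = sum((x_i - mean)^2) / n = 613.76
Std = sqrt(613.76) = 24.7742
Z = (x - mean) / std
= (58 - 48.2) / 24.7742
= 9.8 / 24.7742
= 0.40

0.40


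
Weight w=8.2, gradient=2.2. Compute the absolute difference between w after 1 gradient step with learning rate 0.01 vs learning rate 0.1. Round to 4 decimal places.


With lr=0.01: w_new = 8.2 - 0.01 * 2.2 = 8.178
With lr=0.1: w_new = 8.2 - 0.1 * 2.2 = 7.98
Absolute difference = |8.178 - 7.98|
= 0.1980

0.1980


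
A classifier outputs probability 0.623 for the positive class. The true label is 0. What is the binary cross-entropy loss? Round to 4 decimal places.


For y=0: Loss = -log(1-p)
= -log(1 - 0.623)
= -log(0.377)
= -(-0.9755)
= 0.9755

0.9755


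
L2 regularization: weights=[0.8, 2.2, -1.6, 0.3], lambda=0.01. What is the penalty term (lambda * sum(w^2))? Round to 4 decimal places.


Squaring each weight:
0.8^2 = 0.64
2.2^2 = 4.84
(-1.6)^2 = 2.56
0.3^2 = 0.09
Sum of squares = 8.13
Penalty = 0.01 * 8.13 = 0.0813

0.0813


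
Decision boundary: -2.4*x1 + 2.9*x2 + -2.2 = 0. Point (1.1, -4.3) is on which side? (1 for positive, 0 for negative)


Compute -2.4 * 1.1 + 2.9 * -4.3 + -2.2
= -2.64 + -12.47 + -2.2
= -17.31
Since -17.31 < 0, the point is on the negative side.

0


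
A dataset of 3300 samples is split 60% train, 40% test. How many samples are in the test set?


Train samples = 3300 * 60% = 1980
Test samples = 3300 - 1980
= 1320

1320


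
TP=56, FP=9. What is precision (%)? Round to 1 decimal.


Precision = TP / (TP + FP) * 100
= 56 / (56 + 9)
= 56 / 65
= 0.8615
= 86.2%

86.2


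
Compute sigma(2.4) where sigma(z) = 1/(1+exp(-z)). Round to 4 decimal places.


sigmoid(z) = 1 / (1 + exp(-z))
exp(-(2.4)) = exp(-2.4) = 0.0907
1 + 0.0907 = 1.0907
1 / 1.0907 = 0.9168

0.9168


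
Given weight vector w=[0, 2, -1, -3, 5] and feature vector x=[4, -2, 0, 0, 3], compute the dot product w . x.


Element-wise products:
0 * 4 = 0
2 * -2 = -4
-1 * 0 = 0
-3 * 0 = 0
5 * 3 = 15
Sum = 0 + -4 + 0 + 0 + 15
= 11

11


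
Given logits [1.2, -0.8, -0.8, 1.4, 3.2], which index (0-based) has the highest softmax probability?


Softmax is a monotonic transformation, so it preserves the argmax.
We need to find the index of the maximum logit.
Index 0: 1.2
Index 1: -0.8
Index 2: -0.8
Index 3: 1.4
Index 4: 3.2
Maximum logit = 3.2 at index 4

4


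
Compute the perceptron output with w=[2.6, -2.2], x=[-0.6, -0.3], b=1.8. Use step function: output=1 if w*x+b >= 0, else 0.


z = w . x + b
= 2.6*-0.6 + -2.2*-0.3 + 1.8
= -1.56 + 0.66 + 1.8
= -0.9 + 1.8
= 0.9
Since z = 0.9 >= 0, output = 1

1


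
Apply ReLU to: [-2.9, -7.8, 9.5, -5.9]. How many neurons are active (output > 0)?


ReLU(x) = max(0, x) for each element:
ReLU(-2.9) = 0
ReLU(-7.8) = 0
ReLU(9.5) = 9.5
ReLU(-5.9) = 0
Active neurons (>0): 1

1


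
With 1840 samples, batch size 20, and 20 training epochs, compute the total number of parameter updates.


Iterations per epoch = 1840 / 20 = 92
Total updates = iterations_per_epoch * epochs
= 92 * 20
= 1840

1840
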